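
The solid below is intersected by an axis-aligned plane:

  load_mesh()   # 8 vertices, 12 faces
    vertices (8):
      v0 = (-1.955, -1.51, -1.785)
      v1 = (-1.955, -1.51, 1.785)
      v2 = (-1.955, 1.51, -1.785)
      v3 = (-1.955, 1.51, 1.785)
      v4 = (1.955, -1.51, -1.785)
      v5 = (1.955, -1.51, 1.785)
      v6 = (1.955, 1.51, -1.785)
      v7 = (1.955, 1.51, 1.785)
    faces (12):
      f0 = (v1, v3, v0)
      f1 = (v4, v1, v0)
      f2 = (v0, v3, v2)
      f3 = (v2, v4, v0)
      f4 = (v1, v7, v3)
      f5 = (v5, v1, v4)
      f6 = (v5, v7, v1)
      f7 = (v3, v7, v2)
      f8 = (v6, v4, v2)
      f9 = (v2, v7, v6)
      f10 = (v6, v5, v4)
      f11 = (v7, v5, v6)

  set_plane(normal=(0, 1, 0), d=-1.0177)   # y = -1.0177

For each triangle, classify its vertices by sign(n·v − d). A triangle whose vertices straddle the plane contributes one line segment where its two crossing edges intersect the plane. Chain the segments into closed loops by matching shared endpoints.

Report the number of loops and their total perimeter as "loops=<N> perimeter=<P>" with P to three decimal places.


Straddling triangles (8 of 12):
  (v1,v3,v0) [-+-] → (-1.955, -1.0177, 1.785)–(-1.955, -1.0177, -1.20304)  len=2.9880
  (v0,v3,v2) [-++] → (-1.955, -1.0177, -1.20304)–(-1.955, -1.0177, -1.785)  len=0.5820
  (v2,v4,v0) [+--] → (1.31762, -1.0177, -1.785)–(-1.955, -1.0177, -1.785)  len=3.2726
  (v1,v7,v3) [-++] → (-1.31762, -1.0177, 1.785)–(-1.955, -1.0177, 1.785)  len=0.6374
  (v5,v7,v1) [-+-] → (1.955, -1.0177, 1.785)–(-1.31762, -1.0177, 1.785)  len=3.2726
  (v6,v4,v2) [+-+] → (1.955, -1.0177, -1.785)–(1.31762, -1.0177, -1.785)  len=0.6374
  (v6,v5,v4) [+--] → (1.955, -1.0177, 1.20304)–(1.955, -1.0177, -1.785)  len=2.9880
  (v7,v5,v6) [+-+] → (1.955, -1.0177, 1.785)–(1.955, -1.0177, 1.20304)  len=0.5820

Chained into 1 loop(s):
  loop 1: 8 segments, perimeter = 14.9600
Total perimeter = 14.960

loops=1 perimeter=14.960


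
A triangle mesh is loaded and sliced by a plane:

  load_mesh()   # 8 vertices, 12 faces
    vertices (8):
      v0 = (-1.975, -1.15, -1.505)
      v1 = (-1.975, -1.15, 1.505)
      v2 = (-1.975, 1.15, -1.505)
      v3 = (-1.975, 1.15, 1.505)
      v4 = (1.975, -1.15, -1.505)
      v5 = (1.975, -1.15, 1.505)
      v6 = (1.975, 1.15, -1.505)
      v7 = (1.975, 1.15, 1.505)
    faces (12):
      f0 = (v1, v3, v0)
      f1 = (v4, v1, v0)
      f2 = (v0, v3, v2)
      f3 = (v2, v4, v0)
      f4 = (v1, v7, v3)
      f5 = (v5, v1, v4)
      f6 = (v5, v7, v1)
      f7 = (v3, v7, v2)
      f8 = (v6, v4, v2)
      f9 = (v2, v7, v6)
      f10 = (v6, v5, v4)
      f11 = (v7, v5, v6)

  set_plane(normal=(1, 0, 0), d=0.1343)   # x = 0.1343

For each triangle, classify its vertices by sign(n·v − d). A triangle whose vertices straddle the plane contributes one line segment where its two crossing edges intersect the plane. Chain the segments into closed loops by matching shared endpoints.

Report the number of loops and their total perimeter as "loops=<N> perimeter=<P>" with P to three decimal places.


Straddling triangles (8 of 12):
  (v4,v1,v0) [+--] → (0.1343, -1.15, -0.10234)–(0.1343, -1.15, -1.505)  len=1.4027
  (v2,v4,v0) [-+-] → (0.1343, -0.0782, -1.505)–(0.1343, -1.15, -1.505)  len=1.0718
  (v1,v7,v3) [-+-] → (0.1343, 0.0782, 1.505)–(0.1343, 1.15, 1.505)  len=1.0718
  (v5,v1,v4) [+-+] → (0.1343, -1.15, 1.505)–(0.1343, -1.15, -0.10234)  len=1.6073
  (v5,v7,v1) [++-] → (0.1343, 0.0782, 1.505)–(0.1343, -1.15, 1.505)  len=1.2282
  (v3,v7,v2) [-+-] → (0.1343, 1.15, 1.505)–(0.1343, 1.15, 0.10234)  len=1.4027
  (v6,v4,v2) [++-] → (0.1343, -0.0782, -1.505)–(0.1343, 1.15, -1.505)  len=1.2282
  (v2,v7,v6) [-++] → (0.1343, 1.15, 0.10234)–(0.1343, 1.15, -1.505)  len=1.6073

Chained into 1 loop(s):
  loop 1: 8 segments, perimeter = 10.6200
Total perimeter = 10.620

loops=1 perimeter=10.620


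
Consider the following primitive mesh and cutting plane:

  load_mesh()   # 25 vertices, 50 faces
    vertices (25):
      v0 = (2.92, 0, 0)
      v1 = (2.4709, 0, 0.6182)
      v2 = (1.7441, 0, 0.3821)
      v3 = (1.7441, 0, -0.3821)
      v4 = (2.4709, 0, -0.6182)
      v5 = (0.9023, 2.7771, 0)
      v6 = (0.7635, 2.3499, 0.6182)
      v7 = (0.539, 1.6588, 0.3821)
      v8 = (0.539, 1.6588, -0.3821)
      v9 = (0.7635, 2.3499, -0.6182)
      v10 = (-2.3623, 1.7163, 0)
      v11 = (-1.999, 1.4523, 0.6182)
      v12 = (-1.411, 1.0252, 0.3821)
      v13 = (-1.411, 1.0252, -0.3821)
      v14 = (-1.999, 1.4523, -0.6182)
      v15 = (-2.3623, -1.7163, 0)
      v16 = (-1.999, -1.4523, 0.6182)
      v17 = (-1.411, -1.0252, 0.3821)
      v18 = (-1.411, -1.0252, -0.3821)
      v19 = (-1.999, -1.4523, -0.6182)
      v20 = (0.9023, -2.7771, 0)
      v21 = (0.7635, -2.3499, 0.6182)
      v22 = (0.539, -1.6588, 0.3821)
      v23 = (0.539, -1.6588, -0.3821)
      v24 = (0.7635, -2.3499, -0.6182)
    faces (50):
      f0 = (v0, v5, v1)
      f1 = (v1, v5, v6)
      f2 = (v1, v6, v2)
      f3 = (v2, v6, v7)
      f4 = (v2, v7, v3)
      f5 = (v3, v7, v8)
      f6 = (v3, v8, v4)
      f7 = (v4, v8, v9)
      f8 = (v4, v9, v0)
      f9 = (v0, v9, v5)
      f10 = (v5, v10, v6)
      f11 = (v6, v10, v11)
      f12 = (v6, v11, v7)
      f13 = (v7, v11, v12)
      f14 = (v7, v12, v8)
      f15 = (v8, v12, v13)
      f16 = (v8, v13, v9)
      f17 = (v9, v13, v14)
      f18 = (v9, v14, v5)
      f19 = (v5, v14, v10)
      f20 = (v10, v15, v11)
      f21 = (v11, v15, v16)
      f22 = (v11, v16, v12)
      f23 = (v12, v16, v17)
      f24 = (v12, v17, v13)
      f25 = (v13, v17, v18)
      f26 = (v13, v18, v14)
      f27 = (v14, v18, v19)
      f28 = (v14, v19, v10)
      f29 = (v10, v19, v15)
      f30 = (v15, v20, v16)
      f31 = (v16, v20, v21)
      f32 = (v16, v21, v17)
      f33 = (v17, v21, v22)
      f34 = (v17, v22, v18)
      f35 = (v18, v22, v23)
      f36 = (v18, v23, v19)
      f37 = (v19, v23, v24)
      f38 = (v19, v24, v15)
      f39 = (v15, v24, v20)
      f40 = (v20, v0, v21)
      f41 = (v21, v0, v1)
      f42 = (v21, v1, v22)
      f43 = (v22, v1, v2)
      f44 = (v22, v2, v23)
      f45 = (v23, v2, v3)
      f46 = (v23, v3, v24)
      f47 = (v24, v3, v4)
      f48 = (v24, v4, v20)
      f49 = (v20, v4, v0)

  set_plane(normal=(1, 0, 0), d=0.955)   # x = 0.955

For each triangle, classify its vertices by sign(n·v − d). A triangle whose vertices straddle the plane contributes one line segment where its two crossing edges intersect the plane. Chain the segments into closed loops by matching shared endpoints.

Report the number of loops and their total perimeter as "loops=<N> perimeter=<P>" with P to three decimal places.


Straddling triangles (20 of 50):
  (v0,v5,v1) [+-+] → (0.955, 2.70457, 0)–(0.955, 2.6838, 0.0207696)  len=0.0294
  (v1,v5,v6) [+--] → (0.955, 2.6838, 0.0207696)–(0.955, 2.08634, 0.6182)  len=0.8449
  (v1,v6,v2) [+-+] → (0.955, 2.08634, 0.6182)–(0.955, 1.89099, 0.572092)  len=0.2007
  (v2,v6,v7) [+--] → (0.955, 1.89099, 0.572092)–(0.955, 1.08618, 0.3821)  len=0.8269
  (v2,v7,v3) [+-+] → (0.955, 1.08618, 0.3821)–(0.955, 1.08618, 0.118298)  len=0.2638
  (v3,v7,v8) [+--] → (0.955, 1.08618, 0.118298)–(0.955, 1.08618, -0.3821)  len=0.5004
  (v3,v8,v4) [+-+] → (0.955, 1.08618, -0.3821)–(0.955, 1.30161, -0.43294)  len=0.2213
  (v4,v8,v9) [+--] → (0.955, 1.30161, -0.43294)–(0.955, 2.08634, -0.6182)  len=0.8063
  (v4,v9,v0) [+-+] → (0.955, 2.08634, -0.6182)–(0.955, 2.14123, -0.563303)  len=0.0776
  (v0,v9,v5) [+--] → (0.955, 2.14123, -0.563303)–(0.955, 2.70457, 0)  len=0.7967
  (v20,v0,v21) [-+-] → (0.955, -2.70457, 0)–(0.955, -2.14123, 0.563303)  len=0.7967
  (v21,v0,v1) [-++] → (0.955, -2.14123, 0.563303)–(0.955, -2.08634, 0.6182)  len=0.0776
  (v21,v1,v22) [-+-] → (0.955, -2.08634, 0.6182)–(0.955, -1.30161, 0.43294)  len=0.8063
  (v22,v1,v2) [-++] → (0.955, -1.30161, 0.43294)–(0.955, -1.08618, 0.3821)  len=0.2213
  (v22,v2,v23) [-+-] → (0.955, -1.08618, 0.3821)–(0.955, -1.08618, -0.118298)  len=0.5004
  (v23,v2,v3) [-++] → (0.955, -1.08618, -0.118298)–(0.955, -1.08618, -0.3821)  len=0.2638
  (v23,v3,v24) [-+-] → (0.955, -1.08618, -0.3821)–(0.955, -1.89099, -0.572092)  len=0.8269
  (v24,v3,v4) [-++] → (0.955, -1.89099, -0.572092)–(0.955, -2.08634, -0.6182)  len=0.2007
  (v24,v4,v20) [-+-] → (0.955, -2.08634, -0.6182)–(0.955, -2.6838, -0.0207696)  len=0.8449
  (v20,v4,v0) [-++] → (0.955, -2.6838, -0.0207696)–(0.955, -2.70457, 0)  len=0.0294

Chained into 2 loop(s):
  loop 1: 10 segments, perimeter = 4.5681
  loop 2: 10 segments, perimeter = 4.5681
Total perimeter = 9.136

loops=2 perimeter=9.136


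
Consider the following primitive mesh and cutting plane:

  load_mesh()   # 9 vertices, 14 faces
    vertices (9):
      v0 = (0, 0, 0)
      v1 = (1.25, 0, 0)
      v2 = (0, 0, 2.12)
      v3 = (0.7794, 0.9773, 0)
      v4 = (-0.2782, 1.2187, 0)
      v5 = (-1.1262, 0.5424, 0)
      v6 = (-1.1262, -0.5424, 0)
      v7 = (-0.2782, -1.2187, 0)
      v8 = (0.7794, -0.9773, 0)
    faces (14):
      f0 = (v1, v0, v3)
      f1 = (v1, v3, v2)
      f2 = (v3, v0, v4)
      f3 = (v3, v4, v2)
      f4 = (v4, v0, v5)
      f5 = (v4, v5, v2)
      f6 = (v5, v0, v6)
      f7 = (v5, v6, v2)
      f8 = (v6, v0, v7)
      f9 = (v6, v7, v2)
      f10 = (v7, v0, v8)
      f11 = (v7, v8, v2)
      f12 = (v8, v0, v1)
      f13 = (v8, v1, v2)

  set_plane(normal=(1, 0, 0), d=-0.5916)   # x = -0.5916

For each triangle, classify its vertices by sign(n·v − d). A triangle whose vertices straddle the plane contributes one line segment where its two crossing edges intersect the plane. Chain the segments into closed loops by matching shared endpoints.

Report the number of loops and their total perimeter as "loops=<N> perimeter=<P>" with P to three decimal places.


Straddling triangles (6 of 14):
  (v4,v0,v5) [++-] → (-0.5916, 0.284926, 0)–(-0.5916, 0.968756, 0)  len=0.6838
  (v4,v5,v2) [+-+] → (-0.5916, 0.968756, 0)–(-0.5916, 0.284926, 1.00635)  len=1.2167
  (v5,v0,v6) [-+-] → (-0.5916, 0.284926, 0)–(-0.5916, -0.284926, 0)  len=0.5699
  (v5,v6,v2) [--+] → (-0.5916, -0.284926, 1.00635)–(-0.5916, 0.284926, 1.00635)  len=0.5699
  (v6,v0,v7) [-++] → (-0.5916, -0.284926, 0)–(-0.5916, -0.968756, 0)  len=0.6838
  (v6,v7,v2) [-++] → (-0.5916, -0.968756, 0)–(-0.5916, -0.284926, 1.00635)  len=1.2167

Chained into 1 loop(s):
  loop 1: 6 segments, perimeter = 4.9408
Total perimeter = 4.941

loops=1 perimeter=4.941


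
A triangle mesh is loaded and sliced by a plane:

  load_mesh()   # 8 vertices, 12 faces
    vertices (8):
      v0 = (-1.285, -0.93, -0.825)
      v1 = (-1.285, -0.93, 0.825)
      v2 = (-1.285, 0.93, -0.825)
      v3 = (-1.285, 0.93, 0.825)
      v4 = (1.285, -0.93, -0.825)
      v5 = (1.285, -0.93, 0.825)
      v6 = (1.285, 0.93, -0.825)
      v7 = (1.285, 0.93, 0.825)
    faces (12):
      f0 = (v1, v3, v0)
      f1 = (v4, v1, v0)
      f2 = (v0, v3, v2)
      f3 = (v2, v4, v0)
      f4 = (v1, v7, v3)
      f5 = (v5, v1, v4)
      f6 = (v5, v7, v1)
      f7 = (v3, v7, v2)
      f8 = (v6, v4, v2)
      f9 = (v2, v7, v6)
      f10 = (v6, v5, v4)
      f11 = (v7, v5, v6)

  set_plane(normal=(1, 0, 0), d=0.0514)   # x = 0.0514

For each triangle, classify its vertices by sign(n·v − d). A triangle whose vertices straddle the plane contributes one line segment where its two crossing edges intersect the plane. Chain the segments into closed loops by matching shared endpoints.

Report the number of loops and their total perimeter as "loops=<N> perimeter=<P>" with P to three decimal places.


loops=1 perimeter=7.020

Straddling triangles (8 of 12):
  (v4,v1,v0) [+--] → (0.0514, -0.93, -0.033)–(0.0514, -0.93, -0.825)  len=0.7920
  (v2,v4,v0) [-+-] → (0.0514, -0.0372, -0.825)–(0.0514, -0.93, -0.825)  len=0.8928
  (v1,v7,v3) [-+-] → (0.0514, 0.0372, 0.825)–(0.0514, 0.93, 0.825)  len=0.8928
  (v5,v1,v4) [+-+] → (0.0514, -0.93, 0.825)–(0.0514, -0.93, -0.033)  len=0.8580
  (v5,v7,v1) [++-] → (0.0514, 0.0372, 0.825)–(0.0514, -0.93, 0.825)  len=0.9672
  (v3,v7,v2) [-+-] → (0.0514, 0.93, 0.825)–(0.0514, 0.93, 0.033)  len=0.7920
  (v6,v4,v2) [++-] → (0.0514, -0.0372, -0.825)–(0.0514, 0.93, -0.825)  len=0.9672
  (v2,v7,v6) [-++] → (0.0514, 0.93, 0.033)–(0.0514, 0.93, -0.825)  len=0.8580

Chained into 1 loop(s):
  loop 1: 8 segments, perimeter = 7.0200
Total perimeter = 7.020


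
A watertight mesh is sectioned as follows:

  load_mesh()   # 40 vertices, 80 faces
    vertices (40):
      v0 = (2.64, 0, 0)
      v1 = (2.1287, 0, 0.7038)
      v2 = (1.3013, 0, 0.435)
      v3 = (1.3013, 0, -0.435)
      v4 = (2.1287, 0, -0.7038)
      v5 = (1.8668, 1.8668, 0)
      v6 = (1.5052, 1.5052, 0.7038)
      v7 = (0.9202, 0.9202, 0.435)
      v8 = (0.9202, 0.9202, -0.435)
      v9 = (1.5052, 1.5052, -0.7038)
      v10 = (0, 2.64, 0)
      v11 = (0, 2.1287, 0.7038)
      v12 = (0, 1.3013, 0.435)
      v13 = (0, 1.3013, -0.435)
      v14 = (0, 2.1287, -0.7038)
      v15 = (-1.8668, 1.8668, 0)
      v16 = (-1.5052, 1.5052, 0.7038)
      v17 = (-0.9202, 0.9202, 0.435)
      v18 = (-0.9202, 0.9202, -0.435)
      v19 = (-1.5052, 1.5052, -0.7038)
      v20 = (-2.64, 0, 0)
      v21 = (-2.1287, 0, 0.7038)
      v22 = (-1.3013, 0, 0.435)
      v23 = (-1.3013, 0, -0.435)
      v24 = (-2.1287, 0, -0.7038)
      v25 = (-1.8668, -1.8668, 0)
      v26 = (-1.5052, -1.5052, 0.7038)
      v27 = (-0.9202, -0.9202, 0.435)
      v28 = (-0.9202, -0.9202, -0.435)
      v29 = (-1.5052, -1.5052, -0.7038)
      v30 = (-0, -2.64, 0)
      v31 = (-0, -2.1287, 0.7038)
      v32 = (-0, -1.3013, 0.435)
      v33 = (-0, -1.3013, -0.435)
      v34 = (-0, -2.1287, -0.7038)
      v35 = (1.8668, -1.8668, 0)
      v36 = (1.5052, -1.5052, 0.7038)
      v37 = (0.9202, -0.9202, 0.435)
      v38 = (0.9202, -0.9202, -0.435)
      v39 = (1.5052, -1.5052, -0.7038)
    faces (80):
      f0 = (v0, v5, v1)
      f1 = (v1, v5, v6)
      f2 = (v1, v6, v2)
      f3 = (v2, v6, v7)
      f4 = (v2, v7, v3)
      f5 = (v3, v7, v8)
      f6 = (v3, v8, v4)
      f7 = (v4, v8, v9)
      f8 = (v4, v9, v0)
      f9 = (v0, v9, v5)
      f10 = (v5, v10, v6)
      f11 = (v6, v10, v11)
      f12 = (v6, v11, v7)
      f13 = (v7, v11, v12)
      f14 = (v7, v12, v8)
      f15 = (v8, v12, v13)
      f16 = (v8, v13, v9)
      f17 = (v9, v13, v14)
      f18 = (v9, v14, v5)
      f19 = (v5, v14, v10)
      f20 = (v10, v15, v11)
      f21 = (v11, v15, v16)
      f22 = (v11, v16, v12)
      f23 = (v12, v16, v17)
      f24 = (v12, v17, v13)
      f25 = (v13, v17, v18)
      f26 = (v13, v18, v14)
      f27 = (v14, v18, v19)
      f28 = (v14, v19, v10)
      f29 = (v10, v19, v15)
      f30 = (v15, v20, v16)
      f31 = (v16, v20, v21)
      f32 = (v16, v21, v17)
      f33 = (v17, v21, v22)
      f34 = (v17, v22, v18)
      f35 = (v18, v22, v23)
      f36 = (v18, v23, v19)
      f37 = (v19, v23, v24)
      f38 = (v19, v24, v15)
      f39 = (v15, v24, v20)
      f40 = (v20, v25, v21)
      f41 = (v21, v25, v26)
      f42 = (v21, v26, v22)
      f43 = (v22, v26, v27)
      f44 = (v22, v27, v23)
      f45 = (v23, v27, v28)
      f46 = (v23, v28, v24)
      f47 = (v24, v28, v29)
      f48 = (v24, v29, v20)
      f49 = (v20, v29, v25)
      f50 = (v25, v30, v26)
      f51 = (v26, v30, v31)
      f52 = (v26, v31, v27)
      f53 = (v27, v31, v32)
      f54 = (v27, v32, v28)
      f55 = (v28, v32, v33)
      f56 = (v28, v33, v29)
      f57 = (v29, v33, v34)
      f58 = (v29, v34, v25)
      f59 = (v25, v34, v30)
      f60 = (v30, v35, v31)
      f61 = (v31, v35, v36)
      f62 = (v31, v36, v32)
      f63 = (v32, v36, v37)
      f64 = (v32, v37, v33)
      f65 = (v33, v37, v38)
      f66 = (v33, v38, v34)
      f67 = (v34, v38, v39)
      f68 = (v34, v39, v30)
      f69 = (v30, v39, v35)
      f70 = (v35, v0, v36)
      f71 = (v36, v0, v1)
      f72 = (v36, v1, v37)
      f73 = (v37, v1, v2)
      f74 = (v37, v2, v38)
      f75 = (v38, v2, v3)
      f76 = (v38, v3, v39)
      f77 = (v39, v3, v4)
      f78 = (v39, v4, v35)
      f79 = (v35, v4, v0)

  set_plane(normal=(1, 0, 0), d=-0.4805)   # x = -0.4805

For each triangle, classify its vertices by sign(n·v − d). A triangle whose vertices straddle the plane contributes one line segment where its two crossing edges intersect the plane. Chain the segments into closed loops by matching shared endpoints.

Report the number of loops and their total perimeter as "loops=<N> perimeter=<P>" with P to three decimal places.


loops=2 perimeter=8.699

Straddling triangles (20 of 80):
  (v10,v15,v11) [+-+] → (-0.4805, 2.44098, 0)–(-0.4805, 2.06129, 0.522647)  len=0.6460
  (v11,v15,v16) [+--] → (-0.4805, 2.06129, 0.522647)–(-0.4805, 1.92966, 0.7038)  len=0.2239
  (v11,v16,v12) [+-+] → (-0.4805, 1.92966, 0.7038)–(-0.4805, 1.36639, 0.520808)  len=0.5923
  (v12,v16,v17) [+--] → (-0.4805, 1.36639, 0.520808)–(-0.4805, 1.1023, 0.435)  len=0.2777
  (v12,v17,v13) [+-+] → (-0.4805, 1.1023, 0.435)–(-0.4805, 1.1023, 0.0192871)  len=0.4157
  (v13,v17,v18) [+--] → (-0.4805, 1.1023, 0.0192871)–(-0.4805, 1.1023, -0.435)  len=0.4543
  (v13,v18,v14) [+-+] → (-0.4805, 1.1023, -0.435)–(-0.4805, 1.49766, -0.563441)  len=0.4157
  (v14,v18,v19) [+--] → (-0.4805, 1.49766, -0.563441)–(-0.4805, 1.92966, -0.7038)  len=0.4542
  (v14,v19,v10) [+-+] → (-0.4805, 1.92966, -0.7038)–(-0.4805, 2.27774, -0.224672)  len=0.5922
  (v10,v19,v15) [+--] → (-0.4805, 2.27774, -0.224672)–(-0.4805, 2.44098, 0)  len=0.2777
  (v25,v30,v26) [-+-] → (-0.4805, -2.44098, 0)–(-0.4805, -2.27774, 0.224672)  len=0.2777
  (v26,v30,v31) [-++] → (-0.4805, -2.27774, 0.224672)–(-0.4805, -1.92966, 0.7038)  len=0.5922
  (v26,v31,v27) [-+-] → (-0.4805, -1.92966, 0.7038)–(-0.4805, -1.49766, 0.563441)  len=0.4542
  (v27,v31,v32) [-++] → (-0.4805, -1.49766, 0.563441)–(-0.4805, -1.1023, 0.435)  len=0.4157
  (v27,v32,v28) [-+-] → (-0.4805, -1.1023, 0.435)–(-0.4805, -1.1023, -0.0192871)  len=0.4543
  (v28,v32,v33) [-++] → (-0.4805, -1.1023, -0.0192871)–(-0.4805, -1.1023, -0.435)  len=0.4157
  (v28,v33,v29) [-+-] → (-0.4805, -1.1023, -0.435)–(-0.4805, -1.36639, -0.520808)  len=0.2777
  (v29,v33,v34) [-++] → (-0.4805, -1.36639, -0.520808)–(-0.4805, -1.92966, -0.7038)  len=0.5923
  (v29,v34,v25) [-+-] → (-0.4805, -1.92966, -0.7038)–(-0.4805, -2.06129, -0.522647)  len=0.2239
  (v25,v34,v30) [-++] → (-0.4805, -2.06129, -0.522647)–(-0.4805, -2.44098, 0)  len=0.6460

Chained into 2 loop(s):
  loop 1: 10 segments, perimeter = 4.3497
  loop 2: 10 segments, perimeter = 4.3497
Total perimeter = 8.699


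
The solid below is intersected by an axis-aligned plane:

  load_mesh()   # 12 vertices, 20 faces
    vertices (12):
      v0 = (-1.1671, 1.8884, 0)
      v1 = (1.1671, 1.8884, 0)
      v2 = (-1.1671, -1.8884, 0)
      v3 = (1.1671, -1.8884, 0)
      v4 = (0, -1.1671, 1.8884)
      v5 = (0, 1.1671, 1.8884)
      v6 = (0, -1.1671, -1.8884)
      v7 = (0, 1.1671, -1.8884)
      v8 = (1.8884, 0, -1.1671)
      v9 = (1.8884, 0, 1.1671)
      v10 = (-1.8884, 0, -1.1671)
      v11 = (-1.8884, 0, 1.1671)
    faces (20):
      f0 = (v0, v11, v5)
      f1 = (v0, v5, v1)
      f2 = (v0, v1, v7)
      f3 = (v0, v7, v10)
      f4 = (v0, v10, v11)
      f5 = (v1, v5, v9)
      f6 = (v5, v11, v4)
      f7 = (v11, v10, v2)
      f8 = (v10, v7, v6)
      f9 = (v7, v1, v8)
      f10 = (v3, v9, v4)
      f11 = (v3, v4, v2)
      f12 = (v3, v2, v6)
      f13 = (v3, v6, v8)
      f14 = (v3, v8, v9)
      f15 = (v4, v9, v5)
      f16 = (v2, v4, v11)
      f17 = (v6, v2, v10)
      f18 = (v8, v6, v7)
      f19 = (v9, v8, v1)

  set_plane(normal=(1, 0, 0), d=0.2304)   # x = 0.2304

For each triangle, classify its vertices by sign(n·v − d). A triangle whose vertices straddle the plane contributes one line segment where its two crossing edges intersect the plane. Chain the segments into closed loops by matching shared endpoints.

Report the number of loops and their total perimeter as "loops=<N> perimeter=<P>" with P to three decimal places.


Straddling triangles (10 of 20):
  (v0,v5,v1) [--+] → (0.2304, 1.30949, 1.51561)–(0.2304, 1.8884, 0)  len=1.6224
  (v0,v1,v7) [-+-] → (0.2304, 1.8884, 0)–(0.2304, 1.30949, -1.51561)  len=1.6224
  (v1,v5,v9) [+-+] → (0.2304, 1.30949, 1.51561)–(0.2304, 1.0247, 1.8004)  len=0.4028
  (v7,v1,v8) [-++] → (0.2304, 1.30949, -1.51561)–(0.2304, 1.0247, -1.8004)  len=0.4028
  (v3,v9,v4) [++-] → (0.2304, -1.0247, 1.8004)–(0.2304, -1.30949, 1.51561)  len=0.4028
  (v3,v4,v2) [+--] → (0.2304, -1.30949, 1.51561)–(0.2304, -1.8884, 0)  len=1.6224
  (v3,v2,v6) [+--] → (0.2304, -1.8884, 0)–(0.2304, -1.30949, -1.51561)  len=1.6224
  (v3,v6,v8) [+-+] → (0.2304, -1.30949, -1.51561)–(0.2304, -1.0247, -1.8004)  len=0.4028
  (v4,v9,v5) [-+-] → (0.2304, -1.0247, 1.8004)–(0.2304, 1.0247, 1.8004)  len=2.0494
  (v8,v6,v7) [+--] → (0.2304, -1.0247, -1.8004)–(0.2304, 1.0247, -1.8004)  len=2.0494

Chained into 1 loop(s):
  loop 1: 10 segments, perimeter = 12.1994
Total perimeter = 12.199

loops=1 perimeter=12.199


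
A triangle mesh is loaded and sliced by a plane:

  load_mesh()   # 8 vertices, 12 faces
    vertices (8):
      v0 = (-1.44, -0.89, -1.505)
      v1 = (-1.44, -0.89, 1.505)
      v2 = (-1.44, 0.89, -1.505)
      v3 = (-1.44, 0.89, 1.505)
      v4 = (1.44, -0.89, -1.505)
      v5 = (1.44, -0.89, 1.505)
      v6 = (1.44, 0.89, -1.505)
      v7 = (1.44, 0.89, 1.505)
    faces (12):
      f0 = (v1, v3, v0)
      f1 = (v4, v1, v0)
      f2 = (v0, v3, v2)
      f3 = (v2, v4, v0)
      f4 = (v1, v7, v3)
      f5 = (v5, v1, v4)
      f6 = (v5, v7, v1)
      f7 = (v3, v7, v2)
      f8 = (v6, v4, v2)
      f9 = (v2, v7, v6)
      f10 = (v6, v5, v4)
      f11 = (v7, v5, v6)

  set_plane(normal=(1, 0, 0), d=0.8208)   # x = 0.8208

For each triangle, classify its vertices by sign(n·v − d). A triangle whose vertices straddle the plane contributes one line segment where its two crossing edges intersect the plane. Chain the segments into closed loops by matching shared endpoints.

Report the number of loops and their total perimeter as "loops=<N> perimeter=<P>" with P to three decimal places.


Straddling triangles (8 of 12):
  (v4,v1,v0) [+--] → (0.8208, -0.89, -0.85785)–(0.8208, -0.89, -1.505)  len=0.6471
  (v2,v4,v0) [-+-] → (0.8208, -0.5073, -1.505)–(0.8208, -0.89, -1.505)  len=0.3827
  (v1,v7,v3) [-+-] → (0.8208, 0.5073, 1.505)–(0.8208, 0.89, 1.505)  len=0.3827
  (v5,v1,v4) [+-+] → (0.8208, -0.89, 1.505)–(0.8208, -0.89, -0.85785)  len=2.3628
  (v5,v7,v1) [++-] → (0.8208, 0.5073, 1.505)–(0.8208, -0.89, 1.505)  len=1.3973
  (v3,v7,v2) [-+-] → (0.8208, 0.89, 1.505)–(0.8208, 0.89, 0.85785)  len=0.6471
  (v6,v4,v2) [++-] → (0.8208, -0.5073, -1.505)–(0.8208, 0.89, -1.505)  len=1.3973
  (v2,v7,v6) [-++] → (0.8208, 0.89, 0.85785)–(0.8208, 0.89, -1.505)  len=2.3628

Chained into 1 loop(s):
  loop 1: 8 segments, perimeter = 9.5800
Total perimeter = 9.580

loops=1 perimeter=9.580


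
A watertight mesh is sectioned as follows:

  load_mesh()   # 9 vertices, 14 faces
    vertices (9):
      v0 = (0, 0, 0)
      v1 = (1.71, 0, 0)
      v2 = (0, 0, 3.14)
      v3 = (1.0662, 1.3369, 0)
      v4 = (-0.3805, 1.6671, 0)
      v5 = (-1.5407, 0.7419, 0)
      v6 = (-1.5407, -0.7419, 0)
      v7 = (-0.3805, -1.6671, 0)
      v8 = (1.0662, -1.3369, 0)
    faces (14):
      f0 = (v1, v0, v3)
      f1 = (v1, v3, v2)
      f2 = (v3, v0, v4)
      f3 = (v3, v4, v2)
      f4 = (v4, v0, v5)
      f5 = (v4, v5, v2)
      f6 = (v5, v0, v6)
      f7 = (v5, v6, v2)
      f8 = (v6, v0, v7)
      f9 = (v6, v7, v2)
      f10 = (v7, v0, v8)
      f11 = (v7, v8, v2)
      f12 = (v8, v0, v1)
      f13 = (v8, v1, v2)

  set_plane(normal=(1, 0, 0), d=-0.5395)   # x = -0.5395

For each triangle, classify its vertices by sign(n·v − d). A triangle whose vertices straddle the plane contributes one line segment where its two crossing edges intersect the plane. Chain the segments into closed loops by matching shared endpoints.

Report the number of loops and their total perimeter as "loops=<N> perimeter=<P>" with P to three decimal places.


loops=1 perimeter=8.418

Straddling triangles (6 of 14):
  (v4,v0,v5) [++-] → (-0.5395, 0.259788, 0)–(-0.5395, 1.54031, 0)  len=1.2805
  (v4,v5,v2) [+-+] → (-0.5395, 1.54031, 0)–(-0.5395, 0.259788, 2.04048)  len=2.4090
  (v5,v0,v6) [-+-] → (-0.5395, 0.259788, 0)–(-0.5395, -0.259788, 0)  len=0.5196
  (v5,v6,v2) [--+] → (-0.5395, -0.259788, 2.04048)–(-0.5395, 0.259788, 2.04048)  len=0.5196
  (v6,v0,v7) [-++] → (-0.5395, -0.259788, 0)–(-0.5395, -1.54031, 0)  len=1.2805
  (v6,v7,v2) [-++] → (-0.5395, -1.54031, 0)–(-0.5395, -0.259788, 2.04048)  len=2.4090

Chained into 1 loop(s):
  loop 1: 6 segments, perimeter = 8.4182
Total perimeter = 8.418


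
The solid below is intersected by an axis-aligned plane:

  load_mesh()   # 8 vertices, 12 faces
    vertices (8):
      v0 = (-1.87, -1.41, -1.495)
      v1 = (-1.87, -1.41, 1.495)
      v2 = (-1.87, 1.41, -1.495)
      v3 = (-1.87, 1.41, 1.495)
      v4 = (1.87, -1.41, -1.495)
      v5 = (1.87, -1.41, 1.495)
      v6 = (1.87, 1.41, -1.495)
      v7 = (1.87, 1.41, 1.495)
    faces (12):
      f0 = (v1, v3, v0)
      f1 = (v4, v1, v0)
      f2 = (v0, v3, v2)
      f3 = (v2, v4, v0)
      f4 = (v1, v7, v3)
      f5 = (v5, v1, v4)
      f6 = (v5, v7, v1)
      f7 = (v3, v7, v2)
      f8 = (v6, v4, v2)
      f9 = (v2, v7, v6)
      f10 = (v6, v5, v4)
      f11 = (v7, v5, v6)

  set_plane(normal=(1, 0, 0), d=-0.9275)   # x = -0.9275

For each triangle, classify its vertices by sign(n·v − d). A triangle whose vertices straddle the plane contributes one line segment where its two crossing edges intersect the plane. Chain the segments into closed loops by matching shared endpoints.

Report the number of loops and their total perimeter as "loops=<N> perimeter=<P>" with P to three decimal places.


loops=1 perimeter=11.620

Straddling triangles (8 of 12):
  (v4,v1,v0) [+--] → (-0.9275, -1.41, 0.741504)–(-0.9275, -1.41, -1.495)  len=2.2365
  (v2,v4,v0) [-+-] → (-0.9275, 0.699345, -1.495)–(-0.9275, -1.41, -1.495)  len=2.1093
  (v1,v7,v3) [-+-] → (-0.9275, -0.699345, 1.495)–(-0.9275, 1.41, 1.495)  len=2.1093
  (v5,v1,v4) [+-+] → (-0.9275, -1.41, 1.495)–(-0.9275, -1.41, 0.741504)  len=0.7535
  (v5,v7,v1) [++-] → (-0.9275, -0.699345, 1.495)–(-0.9275, -1.41, 1.495)  len=0.7107
  (v3,v7,v2) [-+-] → (-0.9275, 1.41, 1.495)–(-0.9275, 1.41, -0.741504)  len=2.2365
  (v6,v4,v2) [++-] → (-0.9275, 0.699345, -1.495)–(-0.9275, 1.41, -1.495)  len=0.7107
  (v2,v7,v6) [-++] → (-0.9275, 1.41, -0.741504)–(-0.9275, 1.41, -1.495)  len=0.7535

Chained into 1 loop(s):
  loop 1: 8 segments, perimeter = 11.6200
Total perimeter = 11.620


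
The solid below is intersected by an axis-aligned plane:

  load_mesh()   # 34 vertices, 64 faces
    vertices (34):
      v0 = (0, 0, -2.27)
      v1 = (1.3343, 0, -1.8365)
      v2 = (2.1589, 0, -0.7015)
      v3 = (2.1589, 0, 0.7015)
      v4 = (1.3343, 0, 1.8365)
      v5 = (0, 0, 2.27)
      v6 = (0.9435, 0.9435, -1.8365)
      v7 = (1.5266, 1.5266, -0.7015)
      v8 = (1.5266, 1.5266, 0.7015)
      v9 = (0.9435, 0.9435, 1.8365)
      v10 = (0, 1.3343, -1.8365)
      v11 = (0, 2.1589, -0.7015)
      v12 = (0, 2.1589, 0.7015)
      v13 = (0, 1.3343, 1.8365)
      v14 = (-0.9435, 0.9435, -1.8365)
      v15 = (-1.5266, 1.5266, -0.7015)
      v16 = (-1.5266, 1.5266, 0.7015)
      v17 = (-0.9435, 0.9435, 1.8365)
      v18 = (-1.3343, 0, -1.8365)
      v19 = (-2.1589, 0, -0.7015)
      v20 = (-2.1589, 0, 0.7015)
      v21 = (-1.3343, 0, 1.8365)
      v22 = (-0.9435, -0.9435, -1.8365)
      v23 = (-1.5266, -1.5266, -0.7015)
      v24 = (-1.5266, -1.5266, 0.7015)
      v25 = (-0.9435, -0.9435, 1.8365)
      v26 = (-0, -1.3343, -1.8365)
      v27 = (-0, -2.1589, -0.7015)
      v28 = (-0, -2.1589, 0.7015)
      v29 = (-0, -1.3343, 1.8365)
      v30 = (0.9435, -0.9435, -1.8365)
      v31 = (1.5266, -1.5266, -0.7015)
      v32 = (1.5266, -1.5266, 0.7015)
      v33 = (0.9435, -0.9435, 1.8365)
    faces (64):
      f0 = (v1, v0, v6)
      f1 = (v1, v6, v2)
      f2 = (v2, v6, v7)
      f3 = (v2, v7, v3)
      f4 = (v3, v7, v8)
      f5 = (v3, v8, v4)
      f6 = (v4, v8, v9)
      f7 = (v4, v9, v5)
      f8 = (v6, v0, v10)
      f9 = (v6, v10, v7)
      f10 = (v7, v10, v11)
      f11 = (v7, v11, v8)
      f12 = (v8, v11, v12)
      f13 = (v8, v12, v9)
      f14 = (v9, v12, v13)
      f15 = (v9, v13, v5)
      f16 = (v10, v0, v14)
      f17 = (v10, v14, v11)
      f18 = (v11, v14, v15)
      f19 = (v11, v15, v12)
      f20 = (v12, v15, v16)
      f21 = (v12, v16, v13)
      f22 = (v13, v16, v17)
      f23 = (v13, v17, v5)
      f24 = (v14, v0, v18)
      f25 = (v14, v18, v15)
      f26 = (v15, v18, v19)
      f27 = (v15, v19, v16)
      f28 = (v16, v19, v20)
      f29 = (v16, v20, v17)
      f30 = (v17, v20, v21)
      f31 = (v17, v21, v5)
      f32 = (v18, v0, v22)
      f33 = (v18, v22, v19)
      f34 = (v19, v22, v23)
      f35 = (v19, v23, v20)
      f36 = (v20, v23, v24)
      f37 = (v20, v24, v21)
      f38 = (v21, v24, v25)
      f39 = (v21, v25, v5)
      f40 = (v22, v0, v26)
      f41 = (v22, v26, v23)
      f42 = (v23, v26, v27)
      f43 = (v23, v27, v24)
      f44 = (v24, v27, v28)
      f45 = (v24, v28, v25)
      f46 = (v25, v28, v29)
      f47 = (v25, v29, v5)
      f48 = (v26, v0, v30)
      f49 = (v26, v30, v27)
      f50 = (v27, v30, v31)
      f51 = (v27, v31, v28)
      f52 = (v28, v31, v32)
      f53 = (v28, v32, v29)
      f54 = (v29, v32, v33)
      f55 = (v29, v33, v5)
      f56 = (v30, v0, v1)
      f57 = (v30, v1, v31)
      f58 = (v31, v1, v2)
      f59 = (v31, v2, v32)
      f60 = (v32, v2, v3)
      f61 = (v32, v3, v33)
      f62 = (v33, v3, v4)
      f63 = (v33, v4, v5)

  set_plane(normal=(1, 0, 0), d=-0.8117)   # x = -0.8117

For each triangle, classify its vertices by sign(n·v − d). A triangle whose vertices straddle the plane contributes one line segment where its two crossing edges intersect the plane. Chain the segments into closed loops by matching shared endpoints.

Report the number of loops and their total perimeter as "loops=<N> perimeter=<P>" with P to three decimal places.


loops=1 perimeter=12.478

Straddling triangles (20 of 64):
  (v10,v0,v14) [++-] → (-0.8117, 0.8117, -1.89706)–(-0.8117, 0.998092, -1.8365)  len=0.1960
  (v10,v14,v11) [+-+] → (-0.8117, 0.998092, -1.8365)–(-0.8117, 1.11328, -1.67795)  len=0.1960
  (v11,v14,v15) [+--] → (-0.8117, 1.11328, -1.67795)–(-0.8117, 1.8227, -0.7015)  len=1.2070
  (v11,v15,v12) [+-+] → (-0.8117, 1.8227, -0.7015)–(-0.8117, 1.8227, -0.0444813)  len=0.6570
  (v12,v15,v16) [+--] → (-0.8117, 1.8227, -0.0444813)–(-0.8117, 1.8227, 0.7015)  len=0.7460
  (v12,v16,v13) [+-+] → (-0.8117, 1.8227, 0.7015)–(-0.8117, 1.43655, 1.23302)  len=0.6570
  (v13,v16,v17) [+--] → (-0.8117, 1.43655, 1.23302)–(-0.8117, 0.998092, 1.8365)  len=0.7459
  (v13,v17,v5) [+-+] → (-0.8117, 0.998092, 1.8365)–(-0.8117, 0.8117, 1.89706)  len=0.1960
  (v14,v0,v18) [-+-] → (-0.8117, 0.8117, -1.89706)–(-0.8117, 0, -2.00629)  len=0.8190
  (v17,v21,v5) [--+] → (-0.8117, 0, 2.00629)–(-0.8117, 0.8117, 1.89706)  len=0.8190
  (v18,v0,v22) [-+-] → (-0.8117, 0, -2.00629)–(-0.8117, -0.8117, -1.89706)  len=0.8190
  (v21,v25,v5) [--+] → (-0.8117, -0.8117, 1.89706)–(-0.8117, 0, 2.00629)  len=0.8190
  (v22,v0,v26) [-++] → (-0.8117, -0.8117, -1.89706)–(-0.8117, -0.998092, -1.8365)  len=0.1960
  (v22,v26,v23) [-+-] → (-0.8117, -0.998092, -1.8365)–(-0.8117, -1.43655, -1.23302)  len=0.7459
  (v23,v26,v27) [-++] → (-0.8117, -1.43655, -1.23302)–(-0.8117, -1.8227, -0.7015)  len=0.6570
  (v23,v27,v24) [-+-] → (-0.8117, -1.8227, -0.7015)–(-0.8117, -1.8227, 0.0444813)  len=0.7460
  (v24,v27,v28) [-++] → (-0.8117, -1.8227, 0.0444813)–(-0.8117, -1.8227, 0.7015)  len=0.6570
  (v24,v28,v25) [-+-] → (-0.8117, -1.8227, 0.7015)–(-0.8117, -1.11328, 1.67795)  len=1.2070
  (v25,v28,v29) [-++] → (-0.8117, -1.11328, 1.67795)–(-0.8117, -0.998092, 1.8365)  len=0.1960
  (v25,v29,v5) [-++] → (-0.8117, -0.998092, 1.8365)–(-0.8117, -0.8117, 1.89706)  len=0.1960

Chained into 1 loop(s):
  loop 1: 20 segments, perimeter = 12.4777
Total perimeter = 12.478


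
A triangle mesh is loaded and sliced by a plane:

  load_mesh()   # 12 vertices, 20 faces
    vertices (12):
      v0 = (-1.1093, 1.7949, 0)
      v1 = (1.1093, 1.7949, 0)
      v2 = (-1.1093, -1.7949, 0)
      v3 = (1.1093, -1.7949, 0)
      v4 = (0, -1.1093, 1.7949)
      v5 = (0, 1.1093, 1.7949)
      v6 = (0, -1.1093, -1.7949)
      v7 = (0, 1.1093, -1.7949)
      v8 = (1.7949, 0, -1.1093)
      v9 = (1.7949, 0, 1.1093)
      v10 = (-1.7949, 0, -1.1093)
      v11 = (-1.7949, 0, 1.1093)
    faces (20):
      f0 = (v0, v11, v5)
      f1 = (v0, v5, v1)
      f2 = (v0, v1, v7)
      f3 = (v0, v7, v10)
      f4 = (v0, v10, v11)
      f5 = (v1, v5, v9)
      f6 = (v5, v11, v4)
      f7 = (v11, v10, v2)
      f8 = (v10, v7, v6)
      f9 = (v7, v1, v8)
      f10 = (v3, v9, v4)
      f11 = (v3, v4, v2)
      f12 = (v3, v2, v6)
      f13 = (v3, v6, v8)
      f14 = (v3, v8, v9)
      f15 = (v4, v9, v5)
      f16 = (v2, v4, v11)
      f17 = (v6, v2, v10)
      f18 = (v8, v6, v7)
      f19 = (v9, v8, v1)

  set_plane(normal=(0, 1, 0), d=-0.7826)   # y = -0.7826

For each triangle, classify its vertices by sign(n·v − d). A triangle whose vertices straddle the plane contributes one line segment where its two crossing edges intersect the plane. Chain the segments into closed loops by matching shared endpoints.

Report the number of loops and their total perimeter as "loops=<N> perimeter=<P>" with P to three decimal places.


loops=1 perimeter=10.238

Straddling triangles (10 of 20):
  (v5,v11,v4) [++-] → (-0.528616, -0.7826, 1.59298)–(0, -0.7826, 1.7949)  len=0.5659
  (v11,v10,v2) [++-] → (-1.49597, -0.7826, -0.625631)–(-1.49597, -0.7826, 0.625631)  len=1.2513
  (v10,v7,v6) [++-] → (0, -0.7826, -1.7949)–(-0.528616, -0.7826, -1.59298)  len=0.5659
  (v3,v9,v4) [-+-] → (1.49597, -0.7826, 0.625631)–(0.528616, -0.7826, 1.59298)  len=1.3680
  (v3,v6,v8) [--+] → (0.528616, -0.7826, -1.59298)–(1.49597, -0.7826, -0.625631)  len=1.3680
  (v3,v8,v9) [-++] → (1.49597, -0.7826, -0.625631)–(1.49597, -0.7826, 0.625631)  len=1.2513
  (v4,v9,v5) [-++] → (0.528616, -0.7826, 1.59298)–(0, -0.7826, 1.7949)  len=0.5659
  (v2,v4,v11) [--+] → (-0.528616, -0.7826, 1.59298)–(-1.49597, -0.7826, 0.625631)  len=1.3680
  (v6,v2,v10) [--+] → (-1.49597, -0.7826, -0.625631)–(-0.528616, -0.7826, -1.59298)  len=1.3680
  (v8,v6,v7) [+-+] → (0.528616, -0.7826, -1.59298)–(0, -0.7826, -1.7949)  len=0.5659

Chained into 1 loop(s):
  loop 1: 10 segments, perimeter = 10.2382
Total perimeter = 10.238


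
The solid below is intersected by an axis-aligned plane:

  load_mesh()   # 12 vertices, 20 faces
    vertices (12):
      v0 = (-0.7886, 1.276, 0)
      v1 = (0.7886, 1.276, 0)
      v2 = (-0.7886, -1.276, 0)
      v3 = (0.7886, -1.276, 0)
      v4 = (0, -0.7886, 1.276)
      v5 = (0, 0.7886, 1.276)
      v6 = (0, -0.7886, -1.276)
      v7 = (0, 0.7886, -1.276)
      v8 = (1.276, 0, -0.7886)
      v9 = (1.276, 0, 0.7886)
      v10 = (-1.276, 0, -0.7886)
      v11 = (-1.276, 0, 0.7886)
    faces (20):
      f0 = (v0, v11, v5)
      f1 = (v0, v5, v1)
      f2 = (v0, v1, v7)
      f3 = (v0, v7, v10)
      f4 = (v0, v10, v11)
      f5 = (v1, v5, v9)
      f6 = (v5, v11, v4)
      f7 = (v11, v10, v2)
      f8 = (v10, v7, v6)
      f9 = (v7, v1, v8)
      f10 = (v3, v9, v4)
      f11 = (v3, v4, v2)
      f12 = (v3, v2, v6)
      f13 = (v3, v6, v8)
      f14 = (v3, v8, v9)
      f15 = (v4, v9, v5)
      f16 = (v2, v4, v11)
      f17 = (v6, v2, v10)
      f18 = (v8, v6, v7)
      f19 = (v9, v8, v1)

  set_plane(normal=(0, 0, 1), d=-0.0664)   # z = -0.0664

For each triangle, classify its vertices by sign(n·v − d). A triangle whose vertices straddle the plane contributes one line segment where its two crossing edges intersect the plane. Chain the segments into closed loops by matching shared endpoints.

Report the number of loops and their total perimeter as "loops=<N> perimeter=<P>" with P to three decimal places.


loops=1 perimeter=8.458

Straddling triangles (10 of 20):
  (v0,v1,v7) [++-] → (0.747563, 1.25064, -0.0664)–(-0.747563, 1.25064, -0.0664)  len=1.4951
  (v0,v7,v10) [+--] → (-0.747563, 1.25064, -0.0664)–(-0.829639, 1.16856, -0.0664)  len=0.1161
  (v0,v10,v11) [+-+] → (-0.829639, 1.16856, -0.0664)–(-1.276, 0, -0.0664)  len=1.2509
  (v11,v10,v2) [+-+] → (-1.276, 0, -0.0664)–(-0.829639, -1.16856, -0.0664)  len=1.2509
  (v7,v1,v8) [-+-] → (0.747563, 1.25064, -0.0664)–(0.829639, 1.16856, -0.0664)  len=0.1161
  (v3,v2,v6) [++-] → (-0.747563, -1.25064, -0.0664)–(0.747563, -1.25064, -0.0664)  len=1.4951
  (v3,v6,v8) [+--] → (0.747563, -1.25064, -0.0664)–(0.829639, -1.16856, -0.0664)  len=0.1161
  (v3,v8,v9) [+-+] → (0.829639, -1.16856, -0.0664)–(1.276, 0, -0.0664)  len=1.2509
  (v6,v2,v10) [-+-] → (-0.747563, -1.25064, -0.0664)–(-0.829639, -1.16856, -0.0664)  len=0.1161
  (v9,v8,v1) [+-+] → (1.276, 0, -0.0664)–(0.829639, 1.16856, -0.0664)  len=1.2509

Chained into 1 loop(s):
  loop 1: 10 segments, perimeter = 8.4582
Total perimeter = 8.458


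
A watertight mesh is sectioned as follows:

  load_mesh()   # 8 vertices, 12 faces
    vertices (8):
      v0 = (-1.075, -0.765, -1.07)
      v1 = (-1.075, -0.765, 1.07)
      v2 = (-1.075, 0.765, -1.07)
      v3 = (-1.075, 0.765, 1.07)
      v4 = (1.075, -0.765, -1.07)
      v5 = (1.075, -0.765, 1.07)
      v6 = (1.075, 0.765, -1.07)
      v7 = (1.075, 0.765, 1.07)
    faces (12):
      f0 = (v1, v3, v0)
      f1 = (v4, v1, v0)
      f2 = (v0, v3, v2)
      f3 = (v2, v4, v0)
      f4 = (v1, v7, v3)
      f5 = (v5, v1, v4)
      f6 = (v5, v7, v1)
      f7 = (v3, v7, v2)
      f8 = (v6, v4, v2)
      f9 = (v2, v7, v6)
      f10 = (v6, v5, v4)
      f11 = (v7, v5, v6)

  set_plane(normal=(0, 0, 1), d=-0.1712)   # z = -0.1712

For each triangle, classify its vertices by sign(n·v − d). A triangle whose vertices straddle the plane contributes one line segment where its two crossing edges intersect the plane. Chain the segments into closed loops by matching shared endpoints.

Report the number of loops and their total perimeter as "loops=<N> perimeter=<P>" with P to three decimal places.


Straddling triangles (8 of 12):
  (v1,v3,v0) [++-] → (-1.075, -0.1224, -0.1712)–(-1.075, -0.765, -0.1712)  len=0.6426
  (v4,v1,v0) [-+-] → (0.172, -0.765, -0.1712)–(-1.075, -0.765, -0.1712)  len=1.2470
  (v0,v3,v2) [-+-] → (-1.075, -0.1224, -0.1712)–(-1.075, 0.765, -0.1712)  len=0.8874
  (v5,v1,v4) [++-] → (0.172, -0.765, -0.1712)–(1.075, -0.765, -0.1712)  len=0.9030
  (v3,v7,v2) [++-] → (-0.172, 0.765, -0.1712)–(-1.075, 0.765, -0.1712)  len=0.9030
  (v2,v7,v6) [-+-] → (-0.172, 0.765, -0.1712)–(1.075, 0.765, -0.1712)  len=1.2470
  (v6,v5,v4) [-+-] → (1.075, 0.1224, -0.1712)–(1.075, -0.765, -0.1712)  len=0.8874
  (v7,v5,v6) [++-] → (1.075, 0.1224, -0.1712)–(1.075, 0.765, -0.1712)  len=0.6426

Chained into 1 loop(s):
  loop 1: 8 segments, perimeter = 7.3600
Total perimeter = 7.360

loops=1 perimeter=7.360


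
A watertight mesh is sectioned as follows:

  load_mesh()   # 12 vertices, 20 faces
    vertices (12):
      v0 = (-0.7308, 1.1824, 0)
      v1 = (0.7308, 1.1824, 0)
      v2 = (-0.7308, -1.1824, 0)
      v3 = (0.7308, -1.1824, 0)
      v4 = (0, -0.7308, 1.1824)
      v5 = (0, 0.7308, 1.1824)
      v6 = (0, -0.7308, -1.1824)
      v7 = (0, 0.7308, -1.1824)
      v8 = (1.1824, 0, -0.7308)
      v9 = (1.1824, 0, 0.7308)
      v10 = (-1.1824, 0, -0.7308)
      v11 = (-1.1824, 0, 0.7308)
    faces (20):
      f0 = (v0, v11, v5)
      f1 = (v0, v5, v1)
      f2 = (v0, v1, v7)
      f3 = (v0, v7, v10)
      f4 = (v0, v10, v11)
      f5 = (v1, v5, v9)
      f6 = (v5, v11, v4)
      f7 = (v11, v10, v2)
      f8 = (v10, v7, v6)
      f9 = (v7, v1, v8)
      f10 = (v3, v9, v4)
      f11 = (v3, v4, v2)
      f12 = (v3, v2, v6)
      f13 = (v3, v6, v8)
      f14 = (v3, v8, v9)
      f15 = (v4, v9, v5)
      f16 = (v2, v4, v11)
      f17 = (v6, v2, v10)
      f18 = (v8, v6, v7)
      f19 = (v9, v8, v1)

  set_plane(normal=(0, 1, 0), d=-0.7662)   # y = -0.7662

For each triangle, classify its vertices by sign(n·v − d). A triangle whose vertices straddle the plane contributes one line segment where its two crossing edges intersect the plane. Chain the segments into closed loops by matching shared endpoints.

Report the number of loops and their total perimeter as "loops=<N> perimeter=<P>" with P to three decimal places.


loops=1 perimeter=5.967

Straddling triangles (8 of 20):
  (v11,v10,v2) [++-] → (-0.889761, -0.7662, -0.257239)–(-0.889761, -0.7662, 0.257239)  len=0.5145
  (v3,v9,v4) [-++] → (0.889761, -0.7662, 0.257239)–(0.0572859, -0.7662, 1.08971)  len=1.1773
  (v3,v4,v2) [-+-] → (0.0572859, -0.7662, 1.08971)–(-0.0572859, -0.7662, 1.08971)  len=0.1146
  (v3,v2,v6) [--+] → (-0.0572859, -0.7662, -1.08971)–(0.0572859, -0.7662, -1.08971)  len=0.1146
  (v3,v6,v8) [-++] → (0.0572859, -0.7662, -1.08971)–(0.889761, -0.7662, -0.257239)  len=1.1773
  (v3,v8,v9) [-++] → (0.889761, -0.7662, -0.257239)–(0.889761, -0.7662, 0.257239)  len=0.5145
  (v2,v4,v11) [-++] → (-0.0572859, -0.7662, 1.08971)–(-0.889761, -0.7662, 0.257239)  len=1.1773
  (v6,v2,v10) [+-+] → (-0.0572859, -0.7662, -1.08971)–(-0.889761, -0.7662, -0.257239)  len=1.1773

Chained into 1 loop(s):
  loop 1: 8 segments, perimeter = 5.9673
Total perimeter = 5.967
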